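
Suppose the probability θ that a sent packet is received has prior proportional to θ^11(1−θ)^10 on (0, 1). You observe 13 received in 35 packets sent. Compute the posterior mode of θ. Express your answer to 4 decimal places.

θ̂_MAP = 0.4286

The prior density ∝ θ^11(1−θ)^10 is the kernel of Beta(12, 11).
Data: 13 successes in 35 trials. The binomial likelihood contributes θ^13(1−θ)^22, so the posterior is Beta(12+13, 11+22) = Beta(25, 33).
For Beta(a, b) with a, b > 1 the mode is (a−1)/(a+b−2) = 24/56 ≈ 0.4286.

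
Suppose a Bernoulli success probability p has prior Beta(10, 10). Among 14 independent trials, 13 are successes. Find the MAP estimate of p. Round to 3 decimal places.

Prior: Beta(10, 10).
Data: 13 successes in 14 trials. The binomial likelihood contributes p^13(1−p)^1, so the posterior is Beta(10+13, 10+1) = Beta(23, 11).
For Beta(a, b) with a, b > 1 the mode is (a−1)/(a+b−2) = 22/32 ≈ 0.688.

p̂_MAP = 0.688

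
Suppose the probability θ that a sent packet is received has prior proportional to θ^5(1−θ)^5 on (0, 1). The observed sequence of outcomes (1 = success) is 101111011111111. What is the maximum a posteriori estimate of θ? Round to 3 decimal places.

The prior density ∝ θ^5(1−θ)^5 is the kernel of Beta(6, 6).
Data: 13 successes in 15 trials (from the sequence). The binomial likelihood contributes θ^13(1−θ)^2, so the posterior is Beta(6+13, 6+2) = Beta(19, 8).
For Beta(a, b) with a, b > 1 the mode is (a−1)/(a+b−2) = 18/25 ≈ 0.720.

θ̂_MAP = 0.720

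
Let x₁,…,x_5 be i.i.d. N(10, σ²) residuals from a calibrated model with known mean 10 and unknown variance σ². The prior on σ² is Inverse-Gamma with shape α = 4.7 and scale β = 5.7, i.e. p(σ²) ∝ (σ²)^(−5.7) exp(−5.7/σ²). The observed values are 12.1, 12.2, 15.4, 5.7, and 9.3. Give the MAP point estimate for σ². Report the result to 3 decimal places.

σ̂²_MAP = 4.195

Sum of squared deviations about the known mean: SS = (12.1−10)² + (12.2−10)² + (15.4−10)² + (5.7−10)² + (9.3−10)² = 57.39.
The Normal likelihood contributes (σ²)^(−n/2) exp(−SS/(2σ²)), so the posterior is Inverse-Gamma(α + n/2, β + SS/2) = Inverse-Gamma(7.2, 34.395).
The mode of Inverse-Gamma(a, b) is b/(a+1) = 34.395/8.2 ≈ 4.195.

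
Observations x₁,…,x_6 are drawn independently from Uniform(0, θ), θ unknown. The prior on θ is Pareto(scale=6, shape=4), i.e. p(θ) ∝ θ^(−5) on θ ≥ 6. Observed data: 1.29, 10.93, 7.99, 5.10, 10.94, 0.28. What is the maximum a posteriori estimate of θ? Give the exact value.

θ̂_MAP = 10.94

The Uniform(0, θ) likelihood is θ^(−n) for θ ≥ max(xᵢ), zero otherwise. Here max(xᵢ) = 10.94.
Posterior ∝ θ^(−5) · θ^(−6) = θ^(−11) on θ ≥ max(6, 10.94) = 10.94.
This density is strictly decreasing in θ, so the posterior mode lies at the lower boundary of the support.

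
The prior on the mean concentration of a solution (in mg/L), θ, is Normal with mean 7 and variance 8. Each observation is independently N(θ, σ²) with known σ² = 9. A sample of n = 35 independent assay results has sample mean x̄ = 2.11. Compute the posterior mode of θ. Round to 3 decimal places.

n = 35, x̄ = 2.11.
For a Normal prior and Normal likelihood with known variance, the posterior is Normal; its mode equals its mean, the precision-weighted average.
Prior precision 1/σ₀² = 1/8 = 0.125; data precision n/σ² = 35/9.
θ̂ = (0.125·7 + (35/9)·2.11) / (0.125 + 35/9) = (3269/360)/(289/72) = 3269/1445 ≈ 2.262.

θ̂_MAP = 2.262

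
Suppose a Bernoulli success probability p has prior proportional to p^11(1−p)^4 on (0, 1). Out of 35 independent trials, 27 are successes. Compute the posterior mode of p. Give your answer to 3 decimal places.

p̂_MAP = 0.760

The prior density ∝ p^11(1−p)^4 is the kernel of Beta(12, 5).
Data: 27 successes in 35 trials. The binomial likelihood contributes p^27(1−p)^8, so the posterior is Beta(12+27, 5+8) = Beta(39, 13).
For Beta(a, b) with a, b > 1 the mode is (a−1)/(a+b−2) = 38/50 ≈ 0.760.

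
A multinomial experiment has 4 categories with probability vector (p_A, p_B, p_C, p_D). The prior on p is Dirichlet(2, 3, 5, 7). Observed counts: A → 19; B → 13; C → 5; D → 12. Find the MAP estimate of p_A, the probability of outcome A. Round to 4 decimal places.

MAP estimate of p_A = 0.3226

The posterior is Dirichlet(αᵢ + nᵢ) = Dirichlet(21, 16, 10, 19).
For a Dirichlet(a₁,…,a_K) with all aᵢ > 1, the mode has j-th component (aⱼ − 1)/(Σaᵢ − K).
Here Σaᵢ = 66 and K = 4, so p_A = (21 − 1)/(66 − 4) = 20/62 ≈ 0.3226.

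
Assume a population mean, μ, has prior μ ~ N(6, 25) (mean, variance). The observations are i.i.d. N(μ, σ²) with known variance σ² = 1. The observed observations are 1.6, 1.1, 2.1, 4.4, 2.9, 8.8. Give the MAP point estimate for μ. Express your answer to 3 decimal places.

n = 6; x̄ = (1.6 + 1.1 + 2.1 + 4.4 + 2.9 + 8.8)/6 = 20.9/6 = 209/60 ≈ 3.4833.
For a Normal prior and Normal likelihood with known variance, the posterior is Normal; its mode equals its mean, the precision-weighted average.
Prior precision 1/σ₀² = 1/25 = 0.04; data precision n/σ² = 6/1 = 6.
μ̂ = (0.04·6 + 6·(209/60)) / (0.04 + 6) = 21.14/6.04 = 3.500.

μ̂_MAP = 3.500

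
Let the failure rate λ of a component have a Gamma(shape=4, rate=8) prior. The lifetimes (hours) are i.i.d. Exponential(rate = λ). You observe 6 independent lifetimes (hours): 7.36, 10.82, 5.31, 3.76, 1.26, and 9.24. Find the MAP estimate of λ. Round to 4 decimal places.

The Exponential(rate=λ) likelihood is ∝ λ^n e^(−λΣtᵢ). Here n = 6 and Σtᵢ = 7.36 + 10.82 + 5.31 + 3.76 + 1.26 + 9.24 = 37.75.
Posterior ∝ λ^3e^(−8λ) · λ^6e^(−37.75λ) = λ^9e^(−45.75λ), i.e. Gamma(10, 45.75).
Mode = (a−1)/b = 9/45.75 ≈ 0.1967.

λ̂_MAP = 0.1967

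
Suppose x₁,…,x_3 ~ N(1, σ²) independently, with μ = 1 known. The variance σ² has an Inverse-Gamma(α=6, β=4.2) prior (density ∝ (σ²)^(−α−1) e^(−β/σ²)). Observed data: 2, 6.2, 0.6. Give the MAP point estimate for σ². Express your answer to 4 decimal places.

Sum of squared deviations about the known mean: SS = (2−1)² + (6.2−1)² + (0.6−1)² = 28.2.
The Normal likelihood contributes (σ²)^(−n/2) exp(−SS/(2σ²)), so the posterior is Inverse-Gamma(α + n/2, β + SS/2) = Inverse-Gamma(7.5, 18.3).
The mode of Inverse-Gamma(a, b) is b/(a+1) = 18.3/8.5 ≈ 2.1529.

σ̂²_MAP = 2.1529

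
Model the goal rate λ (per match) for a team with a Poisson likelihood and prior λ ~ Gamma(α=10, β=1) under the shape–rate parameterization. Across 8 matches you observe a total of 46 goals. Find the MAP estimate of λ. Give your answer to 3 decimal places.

Σxᵢ = 46, n = 8.
Posterior ∝ λ^9e^(−1λ) · λ^46e^(−8λ) = λ^55e^(−9λ), i.e. Gamma(shape=56, rate=9).
The mode of a Gamma(a, b) with a ≥ 1 (shape–rate) is (a−1)/b = 55/9 ≈ 6.111.

λ̂_MAP = 6.111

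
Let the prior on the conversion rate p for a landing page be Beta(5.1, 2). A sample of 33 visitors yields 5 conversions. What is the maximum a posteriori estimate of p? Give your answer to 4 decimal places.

p̂_MAP = 0.2388

Prior: Beta(5.1, 2).
Data: 5 successes in 33 trials. The binomial likelihood contributes p^5(1−p)^28, so the posterior is Beta(5.1+5, 2+28) = Beta(10.1, 30).
For Beta(a, b) with a, b > 1 the mode is (a−1)/(a+b−2) = 9.1/38.1 ≈ 0.2388.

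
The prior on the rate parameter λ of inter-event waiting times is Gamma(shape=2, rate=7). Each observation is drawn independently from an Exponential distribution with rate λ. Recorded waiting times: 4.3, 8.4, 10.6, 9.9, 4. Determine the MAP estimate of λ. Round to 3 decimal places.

The Exponential(rate=λ) likelihood is ∝ λ^n e^(−λΣtᵢ). Here n = 5 and Σtᵢ = 4.3 + 8.4 + 10.6 + 9.9 + 4 = 37.2.
Posterior ∝ λe^(−7λ) · λ^5e^(−37.2λ) = λ^6e^(−44.2λ), i.e. Gamma(7, 44.2).
Mode = (a−1)/b = 6/44.2 ≈ 0.136.

λ̂_MAP = 0.136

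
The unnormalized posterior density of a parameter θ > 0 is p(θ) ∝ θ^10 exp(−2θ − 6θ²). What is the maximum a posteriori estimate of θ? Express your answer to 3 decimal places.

ℓ'(θ) = 10/θ − 2 − 12θ. Setting this to zero and multiplying by θ: 12θ² + 2θ − 10 = 0.
θ = (−2 + √(2² + 4·12·10)) / (2·12) = (−2 + √484) / 24 = (−2 + 22)/24 = 5/6.
ℓ''(θ) = −10/θ² − 12 < 0, confirming a maximum.

θ̂_MAP = 0.833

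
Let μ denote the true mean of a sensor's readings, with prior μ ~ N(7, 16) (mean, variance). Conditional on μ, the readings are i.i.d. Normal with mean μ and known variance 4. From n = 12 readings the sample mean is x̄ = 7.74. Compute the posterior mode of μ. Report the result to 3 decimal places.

μ̂_MAP = 7.725

n = 12, x̄ = 7.74.
For a Normal prior and Normal likelihood with known variance, the posterior is Normal; its mode equals its mean, the precision-weighted average.
Prior precision 1/σ₀² = 1/16 = 0.0625; data precision n/σ² = 12/4 = 3.
μ̂ = (0.0625·7 + 3·7.74) / (0.0625 + 3) = 23.6575/3.0625 = 9463/1225 ≈ 7.725.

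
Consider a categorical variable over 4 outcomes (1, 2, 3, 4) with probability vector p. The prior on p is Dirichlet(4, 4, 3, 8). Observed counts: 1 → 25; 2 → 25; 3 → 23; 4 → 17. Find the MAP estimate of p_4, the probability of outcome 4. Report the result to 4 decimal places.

The posterior is Dirichlet(αᵢ + nᵢ) = Dirichlet(29, 29, 26, 25).
For a Dirichlet(a₁,…,a_K) with all aᵢ > 1, the mode has j-th component (aⱼ − 1)/(Σaᵢ − K).
Here Σaᵢ = 109 and K = 4, so p_4 = (25 − 1)/(109 − 4) = 24/105 ≈ 0.2286.

MAP estimate: 0.2286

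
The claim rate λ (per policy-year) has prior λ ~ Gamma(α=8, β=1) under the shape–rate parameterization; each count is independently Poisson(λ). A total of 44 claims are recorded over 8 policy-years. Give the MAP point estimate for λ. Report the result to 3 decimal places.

Σxᵢ = 44, n = 8.
Posterior ∝ λ^7e^(−1λ) · λ^44e^(−8λ) = λ^51e^(−9λ), i.e. Gamma(shape=52, rate=9).
The mode of a Gamma(a, b) with a ≥ 1 (shape–rate) is (a−1)/b = 51/9 ≈ 5.667.

λ̂_MAP = 5.667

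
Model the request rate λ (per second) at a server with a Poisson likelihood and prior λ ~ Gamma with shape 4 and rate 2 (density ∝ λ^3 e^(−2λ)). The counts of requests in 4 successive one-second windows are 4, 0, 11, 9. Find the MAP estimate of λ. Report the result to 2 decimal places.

Σxᵢ = 4+0+11+9 = 24, with n = 4.
Posterior ∝ λ^3e^(−2λ) · λ^24e^(−4λ) = λ^27e^(−6λ), i.e. Gamma(shape=28, rate=6).
The mode of a Gamma(a, b) with a ≥ 1 (shape–rate) is (a−1)/b = 27/6 ≈ 4.50.

λ̂_MAP = 4.50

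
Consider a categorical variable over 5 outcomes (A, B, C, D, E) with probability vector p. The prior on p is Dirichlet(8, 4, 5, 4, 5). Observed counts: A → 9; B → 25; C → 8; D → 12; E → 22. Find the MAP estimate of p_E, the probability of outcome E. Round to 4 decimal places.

The posterior is Dirichlet(αᵢ + nᵢ) = Dirichlet(17, 29, 13, 16, 27).
For a Dirichlet(a₁,…,a_K) with all aᵢ > 1, the mode has j-th component (aⱼ − 1)/(Σaᵢ − K).
Here Σaᵢ = 102 and K = 5, so p_E = (27 − 1)/(102 − 5) = 26/97 ≈ 0.2680.

MAP estimate of p_E = 0.2680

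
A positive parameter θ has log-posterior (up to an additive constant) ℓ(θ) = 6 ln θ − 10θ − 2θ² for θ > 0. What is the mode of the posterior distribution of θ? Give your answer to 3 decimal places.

θ̂_MAP = 0.500

ℓ'(θ) = 6/θ − 10 − 4θ. Setting this to zero and multiplying by θ: 4θ² + 10θ − 6 = 0.
θ = (−10 + √(10² + 4·4·6)) / (2·4) = (−10 + √196) / 8 = (−10 + 14)/8 = 1/2.
ℓ''(θ) = −6/θ² − 4 < 0, confirming a maximum.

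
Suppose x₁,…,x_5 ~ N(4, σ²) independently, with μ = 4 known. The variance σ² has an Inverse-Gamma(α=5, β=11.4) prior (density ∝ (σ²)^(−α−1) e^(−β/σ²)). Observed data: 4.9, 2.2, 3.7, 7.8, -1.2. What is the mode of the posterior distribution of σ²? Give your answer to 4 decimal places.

σ̂²_MAP = 4.0247

Sum of squared deviations about the known mean: SS = (4.9−4)² + (2.2−4)² + (3.7−4)² + (7.8−4)² + (-1.2−4)² = 45.62.
The Normal likelihood contributes (σ²)^(−n/2) exp(−SS/(2σ²)), so the posterior is Inverse-Gamma(α + n/2, β + SS/2) = Inverse-Gamma(7.5, 34.21).
The mode of Inverse-Gamma(a, b) is b/(a+1) = 34.21/8.5 ≈ 4.0247.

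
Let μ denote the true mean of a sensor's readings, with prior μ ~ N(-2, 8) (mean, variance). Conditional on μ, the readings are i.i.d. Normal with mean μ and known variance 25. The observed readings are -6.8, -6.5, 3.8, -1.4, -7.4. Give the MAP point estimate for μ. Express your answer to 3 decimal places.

μ̂_MAP = -3.022

n = 5; x̄ = ((-6.8) + (-6.5) + 3.8 + (-1.4) + (-7.4))/5 = -18.3/5 = -3.66.
For a Normal prior and Normal likelihood with known variance, the posterior is Normal; its mode equals its mean, the precision-weighted average.
Prior precision 1/σ₀² = 1/8 = 0.125; data precision n/σ² = 5/25 = 0.2.
μ̂ = (0.125·(-2) + 0.2·(-3.66)) / (0.125 + 0.2) = (-0.982)/0.325 = -982/325 ≈ -3.022.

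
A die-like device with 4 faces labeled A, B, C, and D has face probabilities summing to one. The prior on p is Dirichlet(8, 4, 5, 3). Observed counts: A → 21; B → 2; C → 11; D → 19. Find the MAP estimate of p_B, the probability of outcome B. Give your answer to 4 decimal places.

MAP estimate of p_B = 0.0725

The posterior is Dirichlet(αᵢ + nᵢ) = Dirichlet(29, 6, 16, 22).
For a Dirichlet(a₁,…,a_K) with all aᵢ > 1, the mode has j-th component (aⱼ − 1)/(Σaᵢ − K).
Here Σaᵢ = 73 and K = 4, so p_B = (6 − 1)/(73 − 4) = 5/69 ≈ 0.0725.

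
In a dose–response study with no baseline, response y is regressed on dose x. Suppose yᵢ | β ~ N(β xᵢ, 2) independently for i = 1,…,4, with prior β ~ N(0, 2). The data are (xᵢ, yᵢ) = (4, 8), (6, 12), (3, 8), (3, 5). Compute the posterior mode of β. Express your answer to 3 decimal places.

β̂_MAP = 2.014

log p(β | y) = −Σ(yᵢ − βxᵢ)²/(2·2) − β²/(2·2) + const.
Setting the derivative to zero: Σxᵢ(yᵢ − βxᵢ)/2 − β/2 = 0, so β = Σxᵢyᵢ / (Σxᵢ² + σ²/τ²).
Σxᵢyᵢ = 4·8 + 6·12 + 3·8 + 3·5 = 143; Σxᵢ² = 70; σ²/τ² = 1.
β̂_MAP = 143 / (70 + 1) = 143/71 ≈ 2.014.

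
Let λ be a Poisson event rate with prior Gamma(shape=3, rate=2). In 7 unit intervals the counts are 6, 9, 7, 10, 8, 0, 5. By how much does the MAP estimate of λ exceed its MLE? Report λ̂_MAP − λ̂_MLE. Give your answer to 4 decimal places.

MAP − MLE = -1.2063

Σxᵢ = 45. Posterior is Gamma(48, 9); MAP = (48−1)/9 = 47/9 ≈ 5.22222.
MLE = x̄ = 45/7 ≈ 6.42857.
Difference = 47/9 − 45/7 = -76/63 ≈ -1.2063.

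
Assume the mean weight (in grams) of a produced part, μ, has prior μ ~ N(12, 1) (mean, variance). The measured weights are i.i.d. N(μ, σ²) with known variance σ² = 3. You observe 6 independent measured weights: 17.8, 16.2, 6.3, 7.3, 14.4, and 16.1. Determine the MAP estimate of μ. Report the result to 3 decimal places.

μ̂_MAP = 12.678

n = 6; x̄ = (17.8 + 16.2 + 6.3 + 7.3 + 14.4 + 16.1)/6 = 78.1/6 = 781/60 ≈ 13.0167.
For a Normal prior and Normal likelihood with known variance, the posterior is Normal; its mode equals its mean, the precision-weighted average.
Prior precision 1/σ₀² = 1/1 = 1; data precision n/σ² = 6/3 = 2.
μ̂ = (1·12 + 2·(781/60)) / (1 + 2) = (1141/30)/3 = 1141/90 ≈ 12.678.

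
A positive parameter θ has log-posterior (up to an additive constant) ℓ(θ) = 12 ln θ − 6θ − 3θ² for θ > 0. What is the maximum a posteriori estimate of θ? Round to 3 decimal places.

ℓ'(θ) = 12/θ − 6 − 6θ. Setting this to zero and multiplying by θ: 6θ² + 6θ − 12 = 0.
θ = (−6 + √(6² + 4·6·12)) / (2·6) = (−6 + √324) / 12 = (−6 + 18)/12 = 1.
ℓ''(θ) = −12/θ² − 6 < 0, confirming a maximum.

θ̂_MAP = 1.000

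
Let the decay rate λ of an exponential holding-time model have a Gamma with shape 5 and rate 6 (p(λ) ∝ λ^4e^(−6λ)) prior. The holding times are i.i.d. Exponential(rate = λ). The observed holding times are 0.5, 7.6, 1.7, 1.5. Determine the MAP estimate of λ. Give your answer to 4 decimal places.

λ̂_MAP = 0.4624

The Exponential(rate=λ) likelihood is ∝ λ^n e^(−λΣtᵢ). Here n = 4 and Σtᵢ = 0.5 + 7.6 + 1.7 + 1.5 = 11.3.
Posterior ∝ λ^4e^(−6λ) · λ^4e^(−11.3λ) = λ^8e^(−17.3λ), i.e. Gamma(9, 17.3).
Mode = (a−1)/b = 8/17.3 ≈ 0.4624.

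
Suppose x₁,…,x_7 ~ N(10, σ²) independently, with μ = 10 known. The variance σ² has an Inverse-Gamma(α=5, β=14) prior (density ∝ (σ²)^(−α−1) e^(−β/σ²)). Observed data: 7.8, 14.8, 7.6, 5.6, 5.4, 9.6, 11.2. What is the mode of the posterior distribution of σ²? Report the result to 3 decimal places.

Sum of squared deviations about the known mean: SS = (7.8−10)² + (14.8−10)² + (7.6−10)² + (5.6−10)² + (5.4−10)² + (9.6−10)² + (11.2−10)² = 75.76.
The Normal likelihood contributes (σ²)^(−n/2) exp(−SS/(2σ²)), so the posterior is Inverse-Gamma(α + n/2, β + SS/2) = Inverse-Gamma(8.5, 51.88).
The mode of Inverse-Gamma(a, b) is b/(a+1) = 51.88/9.5 ≈ 5.461.

σ̂²_MAP = 5.461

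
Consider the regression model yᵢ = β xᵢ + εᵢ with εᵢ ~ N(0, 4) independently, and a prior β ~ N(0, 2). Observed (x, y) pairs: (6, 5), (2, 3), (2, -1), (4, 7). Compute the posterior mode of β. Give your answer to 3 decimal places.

β̂_MAP = 1.000

log p(β | y) = −Σ(yᵢ − βxᵢ)²/(2·4) − β²/(2·2) + const.
Setting the derivative to zero: Σxᵢ(yᵢ − βxᵢ)/4 − β/2 = 0, so β = Σxᵢyᵢ / (Σxᵢ² + σ²/τ²).
Σxᵢyᵢ = 6·5 + 2·3 + 2·(-1) + 4·7 = 62; Σxᵢ² = 60; σ²/τ² = 2.
β̂_MAP = 62 / (60 + 2) = 62/62 ≈ 1.000.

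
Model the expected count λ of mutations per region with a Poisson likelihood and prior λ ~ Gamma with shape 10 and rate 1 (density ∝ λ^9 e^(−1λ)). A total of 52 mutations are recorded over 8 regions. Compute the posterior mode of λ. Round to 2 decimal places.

Σxᵢ = 52, n = 8.
Posterior ∝ λ^9e^(−1λ) · λ^52e^(−8λ) = λ^61e^(−9λ), i.e. Gamma(shape=62, rate=9).
The mode of a Gamma(a, b) with a ≥ 1 (shape–rate) is (a−1)/b = 61/9 ≈ 6.78.

λ̂_MAP = 6.78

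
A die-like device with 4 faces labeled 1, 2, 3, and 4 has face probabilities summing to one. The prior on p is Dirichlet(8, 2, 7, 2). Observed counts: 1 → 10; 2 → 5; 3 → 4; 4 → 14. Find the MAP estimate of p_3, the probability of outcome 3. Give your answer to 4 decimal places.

The posterior is Dirichlet(αᵢ + nᵢ) = Dirichlet(18, 7, 11, 16).
For a Dirichlet(a₁,…,a_K) with all aᵢ > 1, the mode has j-th component (aⱼ − 1)/(Σaᵢ − K).
Here Σaᵢ = 52 and K = 4, so p_3 = (11 − 1)/(52 − 4) = 10/48 ≈ 0.2083.

MAP estimate: 0.2083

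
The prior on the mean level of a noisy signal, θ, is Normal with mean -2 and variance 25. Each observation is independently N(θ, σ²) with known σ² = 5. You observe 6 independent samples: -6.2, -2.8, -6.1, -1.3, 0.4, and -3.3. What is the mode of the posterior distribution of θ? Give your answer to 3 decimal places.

θ̂_MAP = -3.177

n = 6; x̄ = ((-6.2) + (-2.8) + (-6.1) + (-1.3) + 0.4 + (-3.3))/6 = -19.3/6 = -193/60 ≈ -3.2167.
For a Normal prior and Normal likelihood with known variance, the posterior is Normal; its mode equals its mean, the precision-weighted average.
Prior precision 1/σ₀² = 1/25 = 0.04; data precision n/σ² = 6/5 = 1.2.
θ̂ = (0.04·(-2) + 1.2·(-193/60)) / (0.04 + 1.2) = (-3.94)/1.24 = -197/62 ≈ -3.177.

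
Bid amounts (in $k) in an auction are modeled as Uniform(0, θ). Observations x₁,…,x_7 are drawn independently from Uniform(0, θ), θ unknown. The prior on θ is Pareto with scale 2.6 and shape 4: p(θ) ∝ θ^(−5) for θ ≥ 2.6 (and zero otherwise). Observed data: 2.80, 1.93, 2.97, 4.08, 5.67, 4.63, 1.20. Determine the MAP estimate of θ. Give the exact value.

The Uniform(0, θ) likelihood is θ^(−n) for θ ≥ max(xᵢ), zero otherwise. Here max(xᵢ) = 5.67.
Posterior ∝ θ^(−5) · θ^(−7) = θ^(−12) on θ ≥ max(2.6, 5.67) = 5.67.
This density is strictly decreasing in θ, so the posterior mode lies at the lower boundary of the support.

θ̂_MAP = 5.67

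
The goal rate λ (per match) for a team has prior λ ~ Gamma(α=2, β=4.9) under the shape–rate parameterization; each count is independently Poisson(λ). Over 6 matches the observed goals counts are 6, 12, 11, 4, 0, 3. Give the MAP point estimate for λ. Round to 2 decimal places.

λ̂_MAP = 3.39

Σxᵢ = 6+12+11+4+0+3 = 36, with n = 6.
Posterior ∝ λe^(−4.9λ) · λ^36e^(−6λ) = λ^37e^(−10.9λ), i.e. Gamma(shape=38, rate=10.9).
The mode of a Gamma(a, b) with a ≥ 1 (shape–rate) is (a−1)/b = 37/10.9 ≈ 3.39.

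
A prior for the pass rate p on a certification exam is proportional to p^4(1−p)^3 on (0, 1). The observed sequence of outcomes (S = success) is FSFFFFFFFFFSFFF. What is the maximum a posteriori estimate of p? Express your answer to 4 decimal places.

The prior density ∝ p^4(1−p)^3 is the kernel of Beta(5, 4).
Data: 2 successes in 15 trials (from the sequence). The binomial likelihood contributes p^2(1−p)^13, so the posterior is Beta(5+2, 4+13) = Beta(7, 17).
For Beta(a, b) with a, b > 1 the mode is (a−1)/(a+b−2) = 6/22 ≈ 0.2727.

p̂_MAP = 0.2727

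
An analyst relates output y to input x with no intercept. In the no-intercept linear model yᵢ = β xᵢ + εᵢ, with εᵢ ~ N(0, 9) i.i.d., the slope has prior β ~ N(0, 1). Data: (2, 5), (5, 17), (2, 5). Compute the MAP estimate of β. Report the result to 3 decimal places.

log p(β | y) = −Σ(yᵢ − βxᵢ)²/(2·9) − β²/(2·1) + const.
Setting the derivative to zero: Σxᵢ(yᵢ − βxᵢ)/9 − β/1 = 0, so β = Σxᵢyᵢ / (Σxᵢ² + σ²/τ²).
Σxᵢyᵢ = 2·5 + 5·17 + 2·5 = 105; Σxᵢ² = 33; σ²/τ² = 9.
β̂_MAP = 105 / (33 + 9) = 105/42 ≈ 2.500.

β̂_MAP = 2.500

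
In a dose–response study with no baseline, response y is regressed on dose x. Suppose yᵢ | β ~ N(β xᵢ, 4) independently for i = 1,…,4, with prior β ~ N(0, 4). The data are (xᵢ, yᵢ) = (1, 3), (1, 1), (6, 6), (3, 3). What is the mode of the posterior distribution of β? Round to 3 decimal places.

β̂_MAP = 1.021

log p(β | y) = −Σ(yᵢ − βxᵢ)²/(2·4) − β²/(2·4) + const.
Setting the derivative to zero: Σxᵢ(yᵢ − βxᵢ)/4 − β/4 = 0, so β = Σxᵢyᵢ / (Σxᵢ² + σ²/τ²).
Σxᵢyᵢ = 1·3 + 1·1 + 6·6 + 3·3 = 49; Σxᵢ² = 47; σ²/τ² = 1.
β̂_MAP = 49 / (47 + 1) = 49/48 ≈ 1.021.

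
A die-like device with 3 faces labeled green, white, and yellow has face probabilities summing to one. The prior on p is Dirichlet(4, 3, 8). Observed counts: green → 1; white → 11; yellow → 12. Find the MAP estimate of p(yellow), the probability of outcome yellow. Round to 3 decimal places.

The posterior is Dirichlet(αᵢ + nᵢ) = Dirichlet(5, 14, 20).
For a Dirichlet(a₁,…,a_K) with all aᵢ > 1, the mode has j-th component (aⱼ − 1)/(Σaᵢ − K).
Here Σaᵢ = 39 and K = 3, so p(yellow) = (20 − 1)/(39 − 3) = 19/36 ≈ 0.528.

MAP estimate of p(yellow) = 0.528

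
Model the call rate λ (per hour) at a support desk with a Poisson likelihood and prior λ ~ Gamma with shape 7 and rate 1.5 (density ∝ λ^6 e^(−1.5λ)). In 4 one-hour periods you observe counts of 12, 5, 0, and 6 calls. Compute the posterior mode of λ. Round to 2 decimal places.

λ̂_MAP = 5.27

Σxᵢ = 12+5+0+6 = 23, with n = 4.
Posterior ∝ λ^6e^(−1.5λ) · λ^23e^(−4λ) = λ^29e^(−5.5λ), i.e. Gamma(shape=30, rate=5.5).
The mode of a Gamma(a, b) with a ≥ 1 (shape–rate) is (a−1)/b = 29/5.5 ≈ 5.27.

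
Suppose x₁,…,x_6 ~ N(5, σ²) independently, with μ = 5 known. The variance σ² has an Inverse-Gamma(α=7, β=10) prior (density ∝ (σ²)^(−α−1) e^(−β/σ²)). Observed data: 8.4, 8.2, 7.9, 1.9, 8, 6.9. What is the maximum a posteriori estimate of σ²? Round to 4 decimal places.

Sum of squared deviations about the known mean: SS = (8.4−5)² + (8.2−5)² + (7.9−5)² + (1.9−5)² + (8−5)² + (6.9−5)² = 52.43.
The Normal likelihood contributes (σ²)^(−n/2) exp(−SS/(2σ²)), so the posterior is Inverse-Gamma(α + n/2, β + SS/2) = Inverse-Gamma(10, 36.215).
The mode of Inverse-Gamma(a, b) is b/(a+1) = 36.215/11 ≈ 3.2923.

σ̂²_MAP = 3.2923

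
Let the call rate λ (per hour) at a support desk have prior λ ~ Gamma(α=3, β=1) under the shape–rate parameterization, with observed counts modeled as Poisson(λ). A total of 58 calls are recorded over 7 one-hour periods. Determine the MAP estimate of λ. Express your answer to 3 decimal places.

λ̂_MAP = 7.500

Σxᵢ = 58, n = 7.
Posterior ∝ λ^2e^(−1λ) · λ^58e^(−7λ) = λ^60e^(−8λ), i.e. Gamma(shape=61, rate=8).
The mode of a Gamma(a, b) with a ≥ 1 (shape–rate) is (a−1)/b = 60/8 ≈ 7.500.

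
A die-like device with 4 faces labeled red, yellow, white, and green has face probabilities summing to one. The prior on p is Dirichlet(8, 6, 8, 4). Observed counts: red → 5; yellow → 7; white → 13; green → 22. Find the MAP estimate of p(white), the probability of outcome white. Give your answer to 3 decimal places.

MAP estimate of p(white) = 0.290

The posterior is Dirichlet(αᵢ + nᵢ) = Dirichlet(13, 13, 21, 26).
For a Dirichlet(a₁,…,a_K) with all aᵢ > 1, the mode has j-th component (aⱼ − 1)/(Σaᵢ − K).
Here Σaᵢ = 73 and K = 4, so p(white) = (21 − 1)/(73 − 4) = 20/69 ≈ 0.290.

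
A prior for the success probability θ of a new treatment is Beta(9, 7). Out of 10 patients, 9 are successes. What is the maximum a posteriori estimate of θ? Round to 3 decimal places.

θ̂_MAP = 0.708

Prior: Beta(9, 7).
Data: 9 successes in 10 trials. The binomial likelihood contributes θ^9(1−θ)^1, so the posterior is Beta(9+9, 7+1) = Beta(18, 8).
For Beta(a, b) with a, b > 1 the mode is (a−1)/(a+b−2) = 17/24 ≈ 0.708.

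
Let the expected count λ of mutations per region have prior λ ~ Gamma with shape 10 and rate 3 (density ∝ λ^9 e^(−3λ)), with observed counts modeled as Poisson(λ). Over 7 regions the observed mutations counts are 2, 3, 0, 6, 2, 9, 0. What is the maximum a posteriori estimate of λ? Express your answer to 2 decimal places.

λ̂_MAP = 3.10

Σxᵢ = 2+3+0+6+2+9+0 = 22, with n = 7.
Posterior ∝ λ^9e^(−3λ) · λ^22e^(−7λ) = λ^31e^(−10λ), i.e. Gamma(shape=32, rate=10).
The mode of a Gamma(a, b) with a ≥ 1 (shape–rate) is (a−1)/b = 31/10 ≈ 3.10.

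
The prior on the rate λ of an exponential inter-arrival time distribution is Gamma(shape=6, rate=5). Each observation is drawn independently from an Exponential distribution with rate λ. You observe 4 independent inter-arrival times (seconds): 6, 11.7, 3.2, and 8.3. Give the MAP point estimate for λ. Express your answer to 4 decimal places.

λ̂_MAP = 0.2632

The Exponential(rate=λ) likelihood is ∝ λ^n e^(−λΣtᵢ). Here n = 4 and Σtᵢ = 6 + 11.7 + 3.2 + 8.3 = 29.2.
Posterior ∝ λ^5e^(−5λ) · λ^4e^(−29.2λ) = λ^9e^(−34.2λ), i.e. Gamma(10, 34.2).
Mode = (a−1)/b = 9/34.2 ≈ 0.2632.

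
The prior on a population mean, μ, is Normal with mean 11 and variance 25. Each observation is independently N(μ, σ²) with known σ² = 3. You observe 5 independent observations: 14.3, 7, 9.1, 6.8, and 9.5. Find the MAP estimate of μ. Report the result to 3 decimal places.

μ̂_MAP = 9.379

n = 5; x̄ = (14.3 + 7 + 9.1 + 6.8 + 9.5)/5 = 46.7/5 = 9.34.
For a Normal prior and Normal likelihood with known variance, the posterior is Normal; its mode equals its mean, the precision-weighted average.
Prior precision 1/σ₀² = 1/25 = 0.04; data precision n/σ² = 5/3.
μ̂ = (0.04·11 + (5/3)·9.34) / (0.04 + 5/3) = (2401/150)/(128/75) = 9.37890625 ≈ 9.379.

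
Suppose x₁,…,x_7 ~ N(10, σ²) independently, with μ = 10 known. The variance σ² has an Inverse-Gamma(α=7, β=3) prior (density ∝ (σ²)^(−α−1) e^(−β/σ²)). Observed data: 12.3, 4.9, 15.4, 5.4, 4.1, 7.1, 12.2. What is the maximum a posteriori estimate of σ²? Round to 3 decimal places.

σ̂²_MAP = 5.899

Sum of squared deviations about the known mean: SS = (12.3−10)² + (4.9−10)² + (15.4−10)² + (5.4−10)² + (4.1−10)² + (7.1−10)² + (12.2−10)² = 129.68.
The Normal likelihood contributes (σ²)^(−n/2) exp(−SS/(2σ²)), so the posterior is Inverse-Gamma(α + n/2, β + SS/2) = Inverse-Gamma(10.5, 67.84).
The mode of Inverse-Gamma(a, b) is b/(a+1) = 67.84/11.5 ≈ 5.899.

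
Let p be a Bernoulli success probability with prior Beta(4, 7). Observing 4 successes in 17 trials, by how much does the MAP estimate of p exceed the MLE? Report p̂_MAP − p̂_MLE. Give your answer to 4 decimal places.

MAP − MLE = 0.0339

Posterior is Beta(8, 20); MAP = (8−1)/(28−2) = 7/26 ≈ 0.26923.
MLE ignores the prior: p̂_MLE = k/n = 4/17 ≈ 0.23529.
Difference = 7/26 − 4/17 = 15/442 ≈ 0.0339.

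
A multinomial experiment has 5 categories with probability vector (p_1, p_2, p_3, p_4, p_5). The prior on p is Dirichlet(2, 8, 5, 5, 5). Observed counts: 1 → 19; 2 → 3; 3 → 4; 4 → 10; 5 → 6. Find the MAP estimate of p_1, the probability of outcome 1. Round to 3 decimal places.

The posterior is Dirichlet(αᵢ + nᵢ) = Dirichlet(21, 11, 9, 15, 11).
For a Dirichlet(a₁,…,a_K) with all aᵢ > 1, the mode has j-th component (aⱼ − 1)/(Σaᵢ − K).
Here Σaᵢ = 67 and K = 5, so p_1 = (21 − 1)/(67 − 5) = 20/62 ≈ 0.323.

MAP estimate: 0.323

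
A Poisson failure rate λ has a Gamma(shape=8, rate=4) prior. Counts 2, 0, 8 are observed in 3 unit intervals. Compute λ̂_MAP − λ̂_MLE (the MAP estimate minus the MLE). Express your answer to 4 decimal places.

MAP − MLE = -0.9048

Σxᵢ = 10. Posterior is Gamma(18, 7); MAP = (18−1)/7 = 17/7 ≈ 2.42857.
MLE = x̄ = 10/3 ≈ 3.33333.
Difference = 17/7 − 10/3 = -19/21 ≈ -0.9048.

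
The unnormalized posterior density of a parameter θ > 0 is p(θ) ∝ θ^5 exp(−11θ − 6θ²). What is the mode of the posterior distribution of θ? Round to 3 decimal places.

θ̂_MAP = 0.333

ℓ'(θ) = 5/θ − 11 − 12θ. Setting this to zero and multiplying by θ: 12θ² + 11θ − 5 = 0.
θ = (−11 + √(11² + 4·12·5)) / (2·12) = (−11 + √361) / 24 = (−11 + 19)/24 = 1/3.
ℓ''(θ) = −5/θ² − 12 < 0, confirming a maximum.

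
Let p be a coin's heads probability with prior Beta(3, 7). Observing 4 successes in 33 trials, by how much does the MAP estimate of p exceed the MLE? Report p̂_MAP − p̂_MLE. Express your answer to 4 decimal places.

Posterior is Beta(7, 36); MAP = (7−1)/(43−2) = 6/41 ≈ 0.14634.
MLE ignores the prior: p̂_MLE = k/n = 4/33 ≈ 0.12121.
Difference = 6/41 − 4/33 = 34/1353 ≈ 0.0251.

MAP − MLE = 0.0251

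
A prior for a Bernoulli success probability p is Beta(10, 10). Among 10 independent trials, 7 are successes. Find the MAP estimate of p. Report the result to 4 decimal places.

Prior: Beta(10, 10).
Data: 7 successes in 10 trials. The binomial likelihood contributes p^7(1−p)^3, so the posterior is Beta(10+7, 10+3) = Beta(17, 13).
For Beta(a, b) with a, b > 1 the mode is (a−1)/(a+b−2) = 16/28 ≈ 0.5714.

p̂_MAP = 0.5714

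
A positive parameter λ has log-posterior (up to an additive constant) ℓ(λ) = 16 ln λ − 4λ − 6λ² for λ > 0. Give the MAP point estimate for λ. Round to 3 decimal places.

ℓ'(λ) = 16/λ − 4 − 12λ. Setting this to zero and multiplying by λ: 12λ² + 4λ − 16 = 0.
λ = (−4 + √(4² + 4·12·16)) / (2·12) = (−4 + √784) / 24 = (−4 + 28)/24 = 1.
ℓ''(λ) = −16/λ² − 12 < 0, confirming a maximum.

λ̂_MAP = 1.000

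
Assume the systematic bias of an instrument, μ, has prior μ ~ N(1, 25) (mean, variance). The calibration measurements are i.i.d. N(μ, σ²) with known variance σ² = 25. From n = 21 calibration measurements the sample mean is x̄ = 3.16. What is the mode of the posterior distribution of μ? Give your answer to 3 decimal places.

μ̂_MAP = 3.062

n = 21, x̄ = 3.16.
For a Normal prior and Normal likelihood with known variance, the posterior is Normal; its mode equals its mean, the precision-weighted average.
Prior precision 1/σ₀² = 1/25 = 0.04; data precision n/σ² = 21/25 = 0.84.
μ̂ = (0.04·1 + 0.84·3.16) / (0.04 + 0.84) = 2.6944/0.88 = 842/275 ≈ 3.062.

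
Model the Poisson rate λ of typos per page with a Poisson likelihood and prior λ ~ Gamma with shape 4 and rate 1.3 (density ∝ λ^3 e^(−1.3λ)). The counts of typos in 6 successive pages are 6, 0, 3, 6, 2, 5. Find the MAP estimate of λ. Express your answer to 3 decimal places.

Σxᵢ = 6+0+3+6+2+5 = 22, with n = 6.
Posterior ∝ λ^3e^(−1.3λ) · λ^22e^(−6λ) = λ^25e^(−7.3λ), i.e. Gamma(shape=26, rate=7.3).
The mode of a Gamma(a, b) with a ≥ 1 (shape–rate) is (a−1)/b = 25/7.3 ≈ 3.425.

λ̂_MAP = 3.425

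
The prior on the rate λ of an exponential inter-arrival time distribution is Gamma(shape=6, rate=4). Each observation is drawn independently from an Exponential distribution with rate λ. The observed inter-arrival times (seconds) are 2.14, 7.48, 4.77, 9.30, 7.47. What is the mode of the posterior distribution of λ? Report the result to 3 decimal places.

The Exponential(rate=λ) likelihood is ∝ λ^n e^(−λΣtᵢ). Here n = 5 and Σtᵢ = 2.14 + 7.48 + 4.77 + 9.30 + 7.47 = 31.16.
Posterior ∝ λ^5e^(−4λ) · λ^5e^(−31.16λ) = λ^10e^(−35.16λ), i.e. Gamma(11, 35.16).
Mode = (a−1)/b = 10/35.16 ≈ 0.284.

λ̂_MAP = 0.284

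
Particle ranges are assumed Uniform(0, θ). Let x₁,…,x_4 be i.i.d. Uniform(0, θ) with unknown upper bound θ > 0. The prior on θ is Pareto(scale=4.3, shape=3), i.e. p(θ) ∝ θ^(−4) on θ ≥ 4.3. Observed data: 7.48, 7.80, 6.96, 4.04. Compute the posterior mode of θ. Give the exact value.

θ̂_MAP = 7.80

The Uniform(0, θ) likelihood is θ^(−n) for θ ≥ max(xᵢ), zero otherwise. Here max(xᵢ) = 7.80.
Posterior ∝ θ^(−4) · θ^(−4) = θ^(−8) on θ ≥ max(4.3, 7.80) = 7.80.
This density is strictly decreasing in θ, so the posterior mode lies at the lower boundary of the support.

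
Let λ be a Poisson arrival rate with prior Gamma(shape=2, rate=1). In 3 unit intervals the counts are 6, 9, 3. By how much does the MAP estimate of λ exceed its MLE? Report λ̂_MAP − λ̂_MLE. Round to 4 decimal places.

Σxᵢ = 18. Posterior is Gamma(20, 4); MAP = (20−1)/4 = 19/4 ≈ 4.75000.
MLE = x̄ = 18/3 ≈ 6.00000.
Difference = 19/4 − 18/3 = -5/4 ≈ -1.2500.

MAP − MLE = -1.2500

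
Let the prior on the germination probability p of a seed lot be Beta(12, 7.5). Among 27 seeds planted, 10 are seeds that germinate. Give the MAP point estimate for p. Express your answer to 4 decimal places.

Prior: Beta(12, 7.5).
Data: 10 successes in 27 trials. The binomial likelihood contributes p^10(1−p)^17, so the posterior is Beta(12+10, 7.5+17) = Beta(22, 24.5).
For Beta(a, b) with a, b > 1 the mode is (a−1)/(a+b−2) = 21/44.5 ≈ 0.4719.

p̂_MAP = 0.4719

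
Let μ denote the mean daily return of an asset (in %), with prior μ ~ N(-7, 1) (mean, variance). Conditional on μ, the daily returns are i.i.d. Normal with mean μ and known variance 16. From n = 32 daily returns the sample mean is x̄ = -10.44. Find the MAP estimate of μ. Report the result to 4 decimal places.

n = 32, x̄ = -10.44.
For a Normal prior and Normal likelihood with known variance, the posterior is Normal; its mode equals its mean, the precision-weighted average.
Prior precision 1/σ₀² = 1/1 = 1; data precision n/σ² = 32/16 = 2.
μ̂ = (1·(-7) + 2·(-10.44)) / (1 + 2) = (-27.88)/3 = -697/75 ≈ -9.2933.

μ̂_MAP = -9.2933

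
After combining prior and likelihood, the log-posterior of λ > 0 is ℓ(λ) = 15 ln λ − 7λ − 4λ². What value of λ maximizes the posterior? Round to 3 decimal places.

λ̂_MAP = 1.000

ℓ'(λ) = 15/λ − 7 − 8λ. Setting this to zero and multiplying by λ: 8λ² + 7λ − 15 = 0.
λ = (−7 + √(7² + 4·8·15)) / (2·8) = (−7 + √529) / 16 = (−7 + 23)/16 = 1.
ℓ''(λ) = −15/λ² − 8 < 0, confirming a maximum.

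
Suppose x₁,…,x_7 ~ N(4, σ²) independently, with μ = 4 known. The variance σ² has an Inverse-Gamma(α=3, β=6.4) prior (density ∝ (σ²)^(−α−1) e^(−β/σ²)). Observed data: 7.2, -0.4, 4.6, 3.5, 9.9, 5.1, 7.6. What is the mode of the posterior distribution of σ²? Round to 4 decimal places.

σ̂²_MAP = 6.1327

Sum of squared deviations about the known mean: SS = (7.2−4)² + (-0.4−4)² + (4.6−4)² + (3.5−4)² + (9.9−4)² + (5.1−4)² + (7.6−4)² = 79.19.
The Normal likelihood contributes (σ²)^(−n/2) exp(−SS/(2σ²)), so the posterior is Inverse-Gamma(α + n/2, β + SS/2) = Inverse-Gamma(6.5, 45.995).
The mode of Inverse-Gamma(a, b) is b/(a+1) = 45.995/7.5 ≈ 6.1327.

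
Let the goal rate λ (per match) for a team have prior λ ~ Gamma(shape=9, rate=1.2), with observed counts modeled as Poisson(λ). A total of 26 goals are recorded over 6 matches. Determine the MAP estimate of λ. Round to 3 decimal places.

λ̂_MAP = 4.722

Σxᵢ = 26, n = 6.
Posterior ∝ λ^8e^(−1.2λ) · λ^26e^(−6λ) = λ^34e^(−7.2λ), i.e. Gamma(shape=35, rate=7.2).
The mode of a Gamma(a, b) with a ≥ 1 (shape–rate) is (a−1)/b = 34/7.2 ≈ 4.722.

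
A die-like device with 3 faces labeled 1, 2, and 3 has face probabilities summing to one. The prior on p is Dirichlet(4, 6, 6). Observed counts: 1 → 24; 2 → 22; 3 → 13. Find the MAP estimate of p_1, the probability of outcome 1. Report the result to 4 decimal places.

MAP estimate: 0.3750

The posterior is Dirichlet(αᵢ + nᵢ) = Dirichlet(28, 28, 19).
For a Dirichlet(a₁,…,a_K) with all aᵢ > 1, the mode has j-th component (aⱼ − 1)/(Σaᵢ − K).
Here Σaᵢ = 75 and K = 3, so p_1 = (28 − 1)/(75 − 3) = 27/72 ≈ 0.3750.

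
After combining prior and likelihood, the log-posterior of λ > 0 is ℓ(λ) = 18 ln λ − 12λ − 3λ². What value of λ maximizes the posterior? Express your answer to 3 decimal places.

λ̂_MAP = 1.000

ℓ'(λ) = 18/λ − 12 − 6λ. Setting this to zero and multiplying by λ: 6λ² + 12λ − 18 = 0.
λ = (−12 + √(12² + 4·6·18)) / (2·6) = (−12 + √576) / 12 = (−12 + 24)/12 = 1.
ℓ''(λ) = −18/λ² − 6 < 0, confirming a maximum.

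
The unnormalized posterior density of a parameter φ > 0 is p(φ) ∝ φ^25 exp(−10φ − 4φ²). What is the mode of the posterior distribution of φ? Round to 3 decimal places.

φ̂_MAP = 1.250

ℓ'(φ) = 25/φ − 10 − 8φ. Setting this to zero and multiplying by φ: 8φ² + 10φ − 25 = 0.
φ = (−10 + √(10² + 4·8·25)) / (2·8) = (−10 + √900) / 16 = (−10 + 30)/16 = 5/4.
ℓ''(φ) = −25/φ² − 8 < 0, confirming a maximum.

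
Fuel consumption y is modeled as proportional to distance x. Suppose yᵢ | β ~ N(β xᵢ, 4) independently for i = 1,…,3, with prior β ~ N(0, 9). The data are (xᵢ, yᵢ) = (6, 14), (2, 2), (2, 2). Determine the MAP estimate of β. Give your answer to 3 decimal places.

β̂_MAP = 2.070

log p(β | y) = −Σ(yᵢ − βxᵢ)²/(2·4) − β²/(2·9) + const.
Setting the derivative to zero: Σxᵢ(yᵢ − βxᵢ)/4 − β/9 = 0, so β = Σxᵢyᵢ / (Σxᵢ² + σ²/τ²).
Σxᵢyᵢ = 6·14 + 2·2 + 2·2 = 92; Σxᵢ² = 44; σ²/τ² = 4/9.
β̂_MAP = 92 / (44 + 4/9) = 92/(400/9) = 207/100 ≈ 2.070.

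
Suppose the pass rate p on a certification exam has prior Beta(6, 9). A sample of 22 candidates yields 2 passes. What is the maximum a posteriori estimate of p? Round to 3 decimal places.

Prior: Beta(6, 9).
Data: 2 successes in 22 trials. The binomial likelihood contributes p^2(1−p)^20, so the posterior is Beta(6+2, 9+20) = Beta(8, 29).
For Beta(a, b) with a, b > 1 the mode is (a−1)/(a+b−2) = 7/35 ≈ 0.200.

p̂_MAP = 0.200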